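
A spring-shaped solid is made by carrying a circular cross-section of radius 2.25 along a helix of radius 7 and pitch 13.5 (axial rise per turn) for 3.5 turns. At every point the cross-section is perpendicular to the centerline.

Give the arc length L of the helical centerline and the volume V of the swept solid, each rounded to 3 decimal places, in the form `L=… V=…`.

2πR = 2π·7 = 43.982297
per-turn = √(43.982297² + 13.5²) = √(1934.4425 + 182.25) = √2116.6925 = 46.007526
L = 3.5 × 46.007526 = 161.026342
V = π·2.25² × L = 15.904313 × 161.026342 = 2561.013306

L=161.026 V=2561.013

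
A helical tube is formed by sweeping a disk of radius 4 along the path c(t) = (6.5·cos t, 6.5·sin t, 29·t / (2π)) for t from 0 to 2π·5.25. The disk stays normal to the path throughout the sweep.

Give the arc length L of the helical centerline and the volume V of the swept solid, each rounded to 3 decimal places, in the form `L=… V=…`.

2πR = 2π·6.5 = 40.840704
per-turn = √(40.840704² + 29²) = √(1667.9631 + 841) = √2508.9631 = 50.089551
L = 5.25 × 50.089551 = 262.970144
V = π·4² × L = 50.265482 × 262.970144 = 13218.321162

L=262.970 V=13218.321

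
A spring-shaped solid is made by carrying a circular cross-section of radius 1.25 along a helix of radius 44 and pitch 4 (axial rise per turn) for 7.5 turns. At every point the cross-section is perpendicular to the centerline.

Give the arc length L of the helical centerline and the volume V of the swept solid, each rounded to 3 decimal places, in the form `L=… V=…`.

2πR = 2π·44 = 276.460154
per-turn = √(276.460154² + 4²) = √(76430.2165 + 16) = √76446.2165 = 276.489089
L = 7.5 × 276.489089 = 2073.668169
V = π·1.25² × L = 4.908739 × 2073.668169 = 10179.094824

L=2073.668 V=10179.095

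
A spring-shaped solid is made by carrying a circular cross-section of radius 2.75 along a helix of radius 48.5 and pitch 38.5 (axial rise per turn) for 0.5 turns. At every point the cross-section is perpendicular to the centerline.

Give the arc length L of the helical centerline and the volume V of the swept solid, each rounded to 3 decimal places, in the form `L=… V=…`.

L=153.578 V=3648.762

2πR = 2π·48.5 = 304.734487
per-turn = √(304.734487² + 38.5²) = √(92863.1078 + 1482.25) = √94345.3578 = 307.156894
L = 0.5 × 307.156894 = 153.578447
V = π·2.75² × L = 23.758294 × 153.578447 = 3648.761969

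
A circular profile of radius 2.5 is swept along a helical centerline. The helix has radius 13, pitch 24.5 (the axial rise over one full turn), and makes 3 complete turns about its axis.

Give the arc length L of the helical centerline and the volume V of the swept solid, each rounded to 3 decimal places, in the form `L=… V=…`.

L=255.830 V=5023.208

2πR = 2π·13 = 81.681409
per-turn = √(81.681409² + 24.5²) = √(6671.8526 + 600.25) = √7272.1026 = 85.276624
L = 3 × 85.276624 = 255.829872
V = π·2.5² × L = 19.634954 × 255.829872 = 5023.207781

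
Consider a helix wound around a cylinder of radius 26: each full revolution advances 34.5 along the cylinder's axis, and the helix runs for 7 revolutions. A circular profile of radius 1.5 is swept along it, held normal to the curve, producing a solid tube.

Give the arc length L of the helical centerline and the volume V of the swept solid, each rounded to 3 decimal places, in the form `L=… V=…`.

2πR = 2π·26 = 163.362818
per-turn = √(163.362818² + 34.5²) = √(26687.4103 + 1190.25) = √27877.6603 = 166.966045
L = 7 × 166.966045 = 1168.762317
V = π·1.5² × L = 7.068583 × 1168.762317 = 8261.493998

L=1168.762 V=8261.494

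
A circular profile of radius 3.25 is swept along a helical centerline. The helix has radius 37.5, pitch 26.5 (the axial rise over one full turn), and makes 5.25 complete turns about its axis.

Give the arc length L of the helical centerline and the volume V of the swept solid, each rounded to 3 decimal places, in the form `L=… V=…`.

2πR = 2π·37.5 = 235.619449
per-turn = √(235.619449² + 26.5²) = √(55516.5248 + 702.25) = √56218.7748 = 237.104987
L = 5.25 × 237.104987 = 1244.801181
V = π·3.25² × L = 33.183072 × 1244.801181 = 41306.327704

L=1244.801 V=41306.328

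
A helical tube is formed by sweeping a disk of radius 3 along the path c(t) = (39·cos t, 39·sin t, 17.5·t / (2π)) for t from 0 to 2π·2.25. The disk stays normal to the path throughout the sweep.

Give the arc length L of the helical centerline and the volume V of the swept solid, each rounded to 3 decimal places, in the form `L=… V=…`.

L=552.754 V=15628.743

2πR = 2π·39 = 245.044227
per-turn = √(245.044227² + 17.5²) = √(60046.6732 + 306.25) = √60352.9232 = 245.668319
L = 2.25 × 245.668319 = 552.753719
V = π·3² × L = 28.274334 × 552.753719 = 15628.743198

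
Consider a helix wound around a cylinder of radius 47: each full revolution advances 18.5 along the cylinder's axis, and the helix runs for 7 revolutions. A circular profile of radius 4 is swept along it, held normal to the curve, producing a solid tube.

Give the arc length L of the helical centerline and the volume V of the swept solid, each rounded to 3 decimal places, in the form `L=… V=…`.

L=2071.220 V=104110.889

2πR = 2π·47 = 295.309709
per-turn = √(295.309709² + 18.5²) = √(87207.8245 + 342.25) = √87550.0745 = 295.888618
L = 7 × 295.888618 = 2071.220329
V = π·4² × L = 50.265482 × 2071.220329 = 104110.889096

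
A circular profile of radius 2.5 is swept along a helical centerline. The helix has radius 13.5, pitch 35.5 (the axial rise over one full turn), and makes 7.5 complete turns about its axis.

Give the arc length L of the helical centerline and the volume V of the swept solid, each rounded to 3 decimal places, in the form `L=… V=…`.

L=689.641 V=13541.067

2πR = 2π·13.5 = 84.823002
per-turn = √(84.823002² + 35.5²) = √(7194.9416 + 1260.25) = √8455.1916 = 91.952116
L = 7.5 × 91.952116 = 689.640869
V = π·2.5² × L = 19.634954 × 689.640869 = 13541.066795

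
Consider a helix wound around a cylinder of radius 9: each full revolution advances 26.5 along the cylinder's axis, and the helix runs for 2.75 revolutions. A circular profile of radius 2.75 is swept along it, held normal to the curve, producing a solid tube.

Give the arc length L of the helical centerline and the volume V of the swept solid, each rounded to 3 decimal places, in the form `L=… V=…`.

L=171.737 V=4080.190

2πR = 2π·9 = 56.548668
per-turn = √(56.548668² + 26.5²) = √(3197.7518 + 702.25) = √3900.0018 = 62.449995
L = 2.75 × 62.449995 = 171.737485
V = π·2.75² × L = 23.758294 × 171.737485 = 4080.189739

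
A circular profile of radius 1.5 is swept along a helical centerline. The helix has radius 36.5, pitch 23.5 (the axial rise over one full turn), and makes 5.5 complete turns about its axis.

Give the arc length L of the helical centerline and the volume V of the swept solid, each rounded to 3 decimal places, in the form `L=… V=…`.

L=1267.954 V=8962.641

2πR = 2π·36.5 = 229.336264
per-turn = √(229.336264² + 23.5²) = √(52595.1219 + 552.25) = √53147.3719 = 230.537138
L = 5.5 × 230.537138 = 1267.954257
V = π·1.5² × L = 7.068583 × 1267.954257 = 8962.640504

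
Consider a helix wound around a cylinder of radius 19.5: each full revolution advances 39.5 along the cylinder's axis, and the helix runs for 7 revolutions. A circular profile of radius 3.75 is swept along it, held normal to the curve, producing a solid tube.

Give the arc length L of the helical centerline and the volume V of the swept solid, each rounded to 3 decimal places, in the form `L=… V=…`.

L=901.124 V=39810.427

2πR = 2π·19.5 = 122.522113
per-turn = √(122.522113² + 39.5²) = √(15011.6683 + 1560.25) = √16571.9183 = 128.731963
L = 7 × 128.731963 = 901.123741
V = π·3.75² × L = 44.178647 × 901.123741 = 39810.427374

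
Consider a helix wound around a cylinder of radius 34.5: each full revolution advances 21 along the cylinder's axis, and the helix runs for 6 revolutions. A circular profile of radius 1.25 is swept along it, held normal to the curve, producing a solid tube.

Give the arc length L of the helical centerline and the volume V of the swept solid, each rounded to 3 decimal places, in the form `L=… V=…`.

L=1306.708 V=6414.290

2πR = 2π·34.5 = 216.769893
per-turn = √(216.769893² + 21²) = √(46989.1866 + 441) = √47430.1866 = 217.784725
L = 6 × 217.784725 = 1306.708352
V = π·1.25² × L = 4.908739 × 1306.708352 = 6414.289621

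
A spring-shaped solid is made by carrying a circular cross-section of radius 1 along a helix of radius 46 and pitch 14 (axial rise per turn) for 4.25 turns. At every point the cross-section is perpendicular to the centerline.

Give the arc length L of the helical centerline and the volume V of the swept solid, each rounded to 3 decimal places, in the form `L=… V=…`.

L=1229.803 V=3863.540

2πR = 2π·46 = 289.026524
per-turn = √(289.026524² + 14²) = √(83536.3317 + 196) = √83732.3317 = 289.365395
L = 4.25 × 289.365395 = 1229.802927
V = π·1² × L = 3.141593 × 1229.802927 = 3863.539842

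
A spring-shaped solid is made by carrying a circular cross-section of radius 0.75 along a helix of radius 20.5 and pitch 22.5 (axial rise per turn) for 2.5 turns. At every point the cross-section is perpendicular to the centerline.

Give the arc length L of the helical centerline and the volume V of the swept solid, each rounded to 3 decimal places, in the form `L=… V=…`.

L=326.889 V=577.661

2πR = 2π·20.5 = 128.805299
per-turn = √(128.805299² + 22.5²) = √(16590.8050 + 506.25) = √17097.0550 = 130.755707
L = 2.5 × 130.755707 = 326.889268
V = π·0.75² × L = 1.767146 × 326.889268 = 577.661020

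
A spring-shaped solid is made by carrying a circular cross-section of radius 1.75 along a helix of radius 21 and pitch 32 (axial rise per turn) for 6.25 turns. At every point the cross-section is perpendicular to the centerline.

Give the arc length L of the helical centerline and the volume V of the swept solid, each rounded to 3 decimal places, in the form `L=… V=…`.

2πR = 2π·21 = 131.946891
per-turn = √(131.946891² + 32²) = √(17409.9822 + 1024) = √18433.9822 = 135.771802
L = 6.25 × 135.771802 = 848.573761
V = π·1.75² × L = 9.621128 × 848.573761 = 8164.236351

L=848.574 V=8164.236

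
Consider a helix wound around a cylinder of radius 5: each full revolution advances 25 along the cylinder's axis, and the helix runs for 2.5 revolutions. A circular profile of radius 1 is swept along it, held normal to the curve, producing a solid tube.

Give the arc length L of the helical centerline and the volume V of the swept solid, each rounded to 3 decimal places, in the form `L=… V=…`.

2πR = 2π·5 = 31.415927
per-turn = √(31.415927² + 25²) = √(986.9604 + 625) = √1611.9604 = 40.149227
L = 2.5 × 40.149227 = 100.373068
V = π·1² × L = 3.141593 × 100.373068 = 315.331293

L=100.373 V=315.331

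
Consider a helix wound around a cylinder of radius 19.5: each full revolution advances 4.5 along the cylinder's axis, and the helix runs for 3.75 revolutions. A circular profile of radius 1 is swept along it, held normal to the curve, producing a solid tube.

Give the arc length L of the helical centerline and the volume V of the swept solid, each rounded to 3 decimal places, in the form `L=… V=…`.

L=459.768 V=1444.403

2πR = 2π·19.5 = 122.522113
per-turn = √(122.522113² + 4.5²) = √(15011.6683 + 20.25) = √15031.9183 = 122.604724
L = 3.75 × 122.604724 = 459.767714
V = π·1² × L = 3.141593 × 459.767714 = 1444.402873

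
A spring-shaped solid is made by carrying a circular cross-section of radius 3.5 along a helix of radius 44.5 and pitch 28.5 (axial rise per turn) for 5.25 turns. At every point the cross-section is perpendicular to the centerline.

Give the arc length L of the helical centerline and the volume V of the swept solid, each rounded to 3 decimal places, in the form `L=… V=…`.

L=1475.515 V=56784.478

2πR = 2π·44.5 = 279.601746
per-turn = √(279.601746² + 28.5²) = √(78177.1365 + 812.25) = √78989.3865 = 281.050505
L = 5.25 × 281.050505 = 1475.515152
V = π·3.5² × L = 38.484510 × 1475.515152 = 56784.477639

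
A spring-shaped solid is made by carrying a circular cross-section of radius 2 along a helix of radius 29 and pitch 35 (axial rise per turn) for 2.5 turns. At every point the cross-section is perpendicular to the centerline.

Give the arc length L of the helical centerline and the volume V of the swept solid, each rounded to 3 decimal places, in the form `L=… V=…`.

L=463.858 V=5829.017

2πR = 2π·29 = 182.212374
per-turn = √(182.212374² + 35²) = √(33201.3492 + 1225) = √34426.3492 = 185.543389
L = 2.5 × 185.543389 = 463.858473
V = π·2² × L = 12.566371 × 463.858473 = 5829.017478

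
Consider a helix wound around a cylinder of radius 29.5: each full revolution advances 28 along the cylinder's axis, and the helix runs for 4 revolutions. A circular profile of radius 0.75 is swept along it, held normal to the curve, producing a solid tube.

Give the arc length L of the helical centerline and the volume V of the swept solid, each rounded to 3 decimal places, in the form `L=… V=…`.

2πR = 2π·29.5 = 185.353967
per-turn = √(185.353967² + 28²) = √(34356.0929 + 784) = √35140.0929 = 187.456910
L = 4 × 187.456910 = 749.827638
V = π·0.75² × L = 1.767146 × 749.827638 = 1325.054812

L=749.828 V=1325.055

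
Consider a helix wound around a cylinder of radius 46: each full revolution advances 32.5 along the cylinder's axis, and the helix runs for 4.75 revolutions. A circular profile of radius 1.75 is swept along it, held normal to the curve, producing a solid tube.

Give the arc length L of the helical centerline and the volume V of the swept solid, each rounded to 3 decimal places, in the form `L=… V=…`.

2πR = 2π·46 = 289.026524
per-turn = √(289.026524² + 32.5²) = √(83536.3317 + 1056.25) = √84592.5817 = 290.848039
L = 4.75 × 290.848039 = 1381.528184
V = π·1.75² × L = 9.621128 × 1381.528184 = 13291.858806

L=1381.528 V=13291.859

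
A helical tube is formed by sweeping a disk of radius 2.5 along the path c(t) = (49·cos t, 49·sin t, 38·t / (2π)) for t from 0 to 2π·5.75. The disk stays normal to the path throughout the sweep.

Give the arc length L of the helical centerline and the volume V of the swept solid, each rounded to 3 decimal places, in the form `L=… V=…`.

L=1783.721 V=35023.276

2πR = 2π·49 = 307.876080
per-turn = √(307.876080² + 38²) = √(94787.6807 + 1444) = √96231.6807 = 310.212315
L = 5.75 × 310.212315 = 1783.720814
V = π·2.5² × L = 19.634954 × 1783.720814 = 35023.276282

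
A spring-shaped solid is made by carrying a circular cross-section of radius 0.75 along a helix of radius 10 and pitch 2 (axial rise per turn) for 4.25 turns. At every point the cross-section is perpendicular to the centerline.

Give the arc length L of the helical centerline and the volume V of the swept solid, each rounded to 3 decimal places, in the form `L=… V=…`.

2πR = 2π·10 = 62.831853
per-turn = √(62.831853² + 2²) = √(3947.8418 + 4) = √3951.8418 = 62.863676
L = 4.25 × 62.863676 = 267.170623
V = π·0.75² × L = 1.767146 × 267.170623 = 472.129462

L=267.171 V=472.129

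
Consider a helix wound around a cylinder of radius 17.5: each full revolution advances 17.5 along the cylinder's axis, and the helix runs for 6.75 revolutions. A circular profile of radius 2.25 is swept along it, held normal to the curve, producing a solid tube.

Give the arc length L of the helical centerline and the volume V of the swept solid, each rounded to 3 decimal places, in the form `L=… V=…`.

2πR = 2π·17.5 = 109.955743
per-turn = √(109.955743² + 17.5²) = √(12090.2654 + 306.25) = √12396.5154 = 111.339640
L = 6.75 × 111.339640 = 751.542569
V = π·2.25² × L = 15.904313 × 751.542569 = 11952.768101

L=751.543 V=11952.768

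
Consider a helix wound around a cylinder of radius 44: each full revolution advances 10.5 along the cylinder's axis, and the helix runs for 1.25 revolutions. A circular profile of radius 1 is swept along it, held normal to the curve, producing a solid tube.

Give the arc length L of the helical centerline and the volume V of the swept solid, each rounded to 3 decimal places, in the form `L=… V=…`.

L=345.824 V=1086.439

2πR = 2π·44 = 276.460154
per-turn = √(276.460154² + 10.5²) = √(76430.2165 + 110.25) = √76540.4665 = 276.659477
L = 1.25 × 276.659477 = 345.824347
V = π·1² × L = 3.141593 × 345.824347 = 1086.439228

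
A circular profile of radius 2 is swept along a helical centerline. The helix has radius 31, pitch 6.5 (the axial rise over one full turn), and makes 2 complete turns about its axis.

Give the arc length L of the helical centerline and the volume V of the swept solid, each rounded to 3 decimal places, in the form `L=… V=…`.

2πR = 2π·31 = 194.778745
per-turn = √(194.778745² + 6.5²) = √(37938.7593 + 42.25) = √37981.0093 = 194.887171
L = 2 × 194.887171 = 389.774341
V = π·2² × L = 12.566371 × 389.774341 = 4898.048831

L=389.774 V=4898.049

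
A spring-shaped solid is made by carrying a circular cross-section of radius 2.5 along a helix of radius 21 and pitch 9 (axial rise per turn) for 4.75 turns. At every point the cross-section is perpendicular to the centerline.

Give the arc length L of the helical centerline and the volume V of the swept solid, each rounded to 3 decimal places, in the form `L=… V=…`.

L=628.204 V=12334.757

2πR = 2π·21 = 131.946891
per-turn = √(131.946891² + 9²) = √(17409.9822 + 81) = √17490.9822 = 132.253477
L = 4.75 × 132.253477 = 628.204015
V = π·2.5² × L = 19.634954 × 628.204015 = 12334.757000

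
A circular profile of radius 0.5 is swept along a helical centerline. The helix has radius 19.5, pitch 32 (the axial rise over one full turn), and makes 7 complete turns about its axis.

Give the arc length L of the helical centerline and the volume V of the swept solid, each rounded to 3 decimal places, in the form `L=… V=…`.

L=886.424 V=696.196

2πR = 2π·19.5 = 122.522113
per-turn = √(122.522113² + 32²) = √(15011.6683 + 1024) = √16035.6683 = 126.632019
L = 7 × 126.632019 = 886.424135
V = π·0.5² × L = 0.785398 × 886.424135 = 696.195887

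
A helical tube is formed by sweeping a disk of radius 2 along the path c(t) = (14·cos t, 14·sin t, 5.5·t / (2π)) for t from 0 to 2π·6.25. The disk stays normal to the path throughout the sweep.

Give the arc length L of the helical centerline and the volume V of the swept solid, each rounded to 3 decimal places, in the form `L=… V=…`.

2πR = 2π·14 = 87.964594
per-turn = √(87.964594² + 5.5²) = √(7737.7699 + 30.25) = √7768.0199 = 88.136371
L = 6.25 × 88.136371 = 550.852317
V = π·2² × L = 12.566371 × 550.852317 = 6922.214372

L=550.852 V=6922.214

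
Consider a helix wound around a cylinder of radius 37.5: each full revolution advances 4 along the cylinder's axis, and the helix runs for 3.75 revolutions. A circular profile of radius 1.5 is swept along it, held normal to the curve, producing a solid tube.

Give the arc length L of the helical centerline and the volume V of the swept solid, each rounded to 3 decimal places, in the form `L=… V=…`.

2πR = 2π·37.5 = 235.619449
per-turn = √(235.619449² + 4²) = √(55516.5248 + 16) = √55532.5248 = 235.653400
L = 3.75 × 235.653400 = 883.700249
V = π·1.5² × L = 7.068583 × 883.700249 = 6246.508970

L=883.700 V=6246.509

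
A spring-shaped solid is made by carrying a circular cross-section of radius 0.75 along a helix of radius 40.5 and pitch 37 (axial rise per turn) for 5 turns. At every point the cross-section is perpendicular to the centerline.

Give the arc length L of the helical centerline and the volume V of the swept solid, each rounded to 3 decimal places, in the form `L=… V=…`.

L=1285.724 V=2272.062

2πR = 2π·40.5 = 254.469005
per-turn = √(254.469005² + 37²) = √(64754.4745 + 1369) = √66123.4745 = 257.144851
L = 5 × 257.144851 = 1285.724256
V = π·0.75² × L = 1.767146 × 1285.724256 = 2272.062306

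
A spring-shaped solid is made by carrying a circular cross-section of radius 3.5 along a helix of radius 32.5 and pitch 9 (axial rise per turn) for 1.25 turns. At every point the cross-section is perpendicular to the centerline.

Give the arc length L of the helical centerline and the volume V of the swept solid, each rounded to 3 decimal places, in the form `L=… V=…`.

2πR = 2π·32.5 = 204.203522
per-turn = √(204.203522² + 9²) = √(41699.0786 + 81) = √41780.0786 = 204.401758
L = 1.25 × 204.401758 = 255.502197
V = π·3.5² × L = 38.484510 × 255.502197 = 9832.876867

L=255.502 V=9832.877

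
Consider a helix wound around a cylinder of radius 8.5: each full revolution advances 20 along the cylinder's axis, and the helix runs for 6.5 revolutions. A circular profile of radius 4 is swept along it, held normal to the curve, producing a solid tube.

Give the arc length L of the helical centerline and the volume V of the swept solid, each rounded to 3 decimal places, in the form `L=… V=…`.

2πR = 2π·8.5 = 53.407075
per-turn = √(53.407075² + 20²) = √(2852.3157 + 400) = √3252.3157 = 57.029077
L = 6.5 × 57.029077 = 370.689003
V = π·4² × L = 50.265482 × 370.689003 = 18632.861591

L=370.689 V=18632.862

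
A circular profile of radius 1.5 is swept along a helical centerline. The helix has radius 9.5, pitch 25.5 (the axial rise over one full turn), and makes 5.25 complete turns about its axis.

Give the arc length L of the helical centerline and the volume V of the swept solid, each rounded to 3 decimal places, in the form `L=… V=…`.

2πR = 2π·9.5 = 59.690260
per-turn = √(59.690260² + 25.5²) = √(3562.9272 + 650.25) = √4213.1772 = 64.908992
L = 5.25 × 64.908992 = 340.772206
V = π·1.5² × L = 7.068583 × 340.772206 = 2408.776781

L=340.772 V=2408.777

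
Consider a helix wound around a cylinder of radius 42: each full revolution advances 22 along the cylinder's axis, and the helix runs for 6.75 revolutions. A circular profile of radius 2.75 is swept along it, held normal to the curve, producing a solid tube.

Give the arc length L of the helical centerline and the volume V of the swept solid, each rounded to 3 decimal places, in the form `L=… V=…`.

2πR = 2π·42 = 263.893783
per-turn = √(263.893783² + 22²) = √(69639.9287 + 484) = √70123.9287 = 264.809231
L = 6.75 × 264.809231 = 1787.462307
V = π·2.75² × L = 23.758294 × 1787.462307 = 42467.055797

L=1787.462 V=42467.056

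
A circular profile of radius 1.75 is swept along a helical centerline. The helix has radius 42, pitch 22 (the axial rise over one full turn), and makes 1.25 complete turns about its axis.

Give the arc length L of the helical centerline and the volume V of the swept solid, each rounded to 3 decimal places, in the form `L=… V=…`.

L=331.012 V=3184.704

2πR = 2π·42 = 263.893783
per-turn = √(263.893783² + 22²) = √(69639.9287 + 484) = √70123.9287 = 264.809231
L = 1.25 × 264.809231 = 331.011538
V = π·1.75² × L = 9.621128 × 331.011538 = 3184.704215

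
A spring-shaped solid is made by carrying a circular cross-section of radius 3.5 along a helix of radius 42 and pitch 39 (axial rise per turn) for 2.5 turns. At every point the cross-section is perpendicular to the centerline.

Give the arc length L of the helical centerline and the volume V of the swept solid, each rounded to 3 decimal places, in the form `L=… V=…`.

2πR = 2π·42 = 263.893783
per-turn = √(263.893783² + 39²) = √(69639.9287 + 1521) = √71160.9287 = 266.760058
L = 2.5 × 266.760058 = 666.900146
V = π·3.5² × L = 38.484510 × 666.900146 = 25665.325323

L=666.900 V=25665.325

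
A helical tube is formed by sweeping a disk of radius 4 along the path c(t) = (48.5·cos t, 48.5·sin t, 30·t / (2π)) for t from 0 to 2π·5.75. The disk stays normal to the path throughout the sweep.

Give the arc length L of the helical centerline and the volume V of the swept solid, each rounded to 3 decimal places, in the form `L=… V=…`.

2πR = 2π·48.5 = 304.734487
per-turn = √(304.734487² + 30²) = √(92863.1078 + 900) = √93763.1078 = 306.207622
L = 5.75 × 306.207622 = 1760.693827
V = π·4² × L = 50.265482 × 1760.693827 = 88502.124667

L=1760.694 V=88502.125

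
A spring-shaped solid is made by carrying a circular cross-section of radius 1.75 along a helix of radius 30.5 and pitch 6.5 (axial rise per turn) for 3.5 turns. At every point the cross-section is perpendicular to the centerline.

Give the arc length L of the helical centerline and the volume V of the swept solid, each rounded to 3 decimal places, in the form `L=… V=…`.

L=671.116 V=6456.890

2πR = 2π·30.5 = 191.637152
per-turn = √(191.637152² + 6.5²) = √(36724.7980 + 42.25) = √36767.0480 = 191.747355
L = 3.5 × 191.747355 = 671.115741
V = π·1.75² × L = 9.621128 × 671.115741 = 6456.890112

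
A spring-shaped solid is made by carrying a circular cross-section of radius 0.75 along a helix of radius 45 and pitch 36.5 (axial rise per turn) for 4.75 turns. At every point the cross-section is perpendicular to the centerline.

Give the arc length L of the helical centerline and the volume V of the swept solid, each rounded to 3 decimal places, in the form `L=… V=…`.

L=1354.175 V=2393.025

2πR = 2π·45 = 282.743339
per-turn = √(282.743339² + 36.5²) = √(79943.7956 + 1332.25) = √81276.0456 = 285.089540
L = 4.75 × 285.089540 = 1354.175314
V = π·0.75² × L = 1.767146 × 1354.175314 = 2393.025309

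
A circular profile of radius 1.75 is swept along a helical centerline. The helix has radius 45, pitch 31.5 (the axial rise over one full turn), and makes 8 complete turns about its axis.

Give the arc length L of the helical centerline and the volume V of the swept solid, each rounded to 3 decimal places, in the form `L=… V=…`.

L=2275.941 V=21897.117

2πR = 2π·45 = 282.743339
per-turn = √(282.743339² + 31.5²) = √(79943.7956 + 992.25) = √80936.0456 = 284.492611
L = 8 × 284.492611 = 2275.940887
V = π·1.75² × L = 9.621128 × 2275.940887 = 21897.117461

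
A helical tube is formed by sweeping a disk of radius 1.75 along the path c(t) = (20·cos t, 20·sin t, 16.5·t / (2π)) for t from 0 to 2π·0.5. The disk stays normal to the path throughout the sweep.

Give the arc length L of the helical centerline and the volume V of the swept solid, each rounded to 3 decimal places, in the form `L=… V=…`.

2πR = 2π·20 = 125.663706
per-turn = √(125.663706² + 16.5²) = √(15791.3670 + 272.25) = √16063.6170 = 126.742325
L = 0.5 × 126.742325 = 63.371163
V = π·1.75² × L = 9.621128 × 63.371163 = 609.702036

L=63.371 V=609.702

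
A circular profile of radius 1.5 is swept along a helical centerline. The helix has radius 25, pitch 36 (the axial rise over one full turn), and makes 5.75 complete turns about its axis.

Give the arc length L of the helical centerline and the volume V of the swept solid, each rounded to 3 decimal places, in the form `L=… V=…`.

2πR = 2π·25 = 157.079633
per-turn = √(157.079633² + 36²) = √(24674.0110 + 1296) = √25970.0110 = 161.152136
L = 5.75 × 161.152136 = 926.624783
V = π·1.5² × L = 7.068583 × 926.624783 = 6549.924626

L=926.625 V=6549.925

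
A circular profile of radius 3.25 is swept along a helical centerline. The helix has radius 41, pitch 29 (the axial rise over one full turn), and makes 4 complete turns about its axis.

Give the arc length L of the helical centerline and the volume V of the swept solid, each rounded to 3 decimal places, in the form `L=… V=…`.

L=1036.951 V=34409.222

2πR = 2π·41 = 257.610598
per-turn = √(257.610598² + 29²) = √(66363.2200 + 841) = √67204.2200 = 259.237767
L = 4 × 259.237767 = 1036.951069
V = π·3.25² × L = 33.183072 × 1036.951069 = 34409.222408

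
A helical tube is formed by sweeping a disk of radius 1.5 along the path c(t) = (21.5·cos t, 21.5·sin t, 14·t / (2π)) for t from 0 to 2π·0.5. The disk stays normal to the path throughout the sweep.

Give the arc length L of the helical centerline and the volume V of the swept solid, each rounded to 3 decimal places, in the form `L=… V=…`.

L=67.906 V=479.999

2πR = 2π·21.5 = 135.088484
per-turn = √(135.088484² + 14²) = √(18248.8985 + 196) = √18444.8985 = 135.811997
L = 0.5 × 135.811997 = 67.905999
V = π·1.5² × L = 7.068583 × 67.905999 = 479.999219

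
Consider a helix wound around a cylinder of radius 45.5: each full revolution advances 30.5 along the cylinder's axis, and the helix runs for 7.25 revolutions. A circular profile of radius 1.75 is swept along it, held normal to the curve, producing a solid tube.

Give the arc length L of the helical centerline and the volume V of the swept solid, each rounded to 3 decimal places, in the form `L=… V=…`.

2πR = 2π·45.5 = 285.884931
per-turn = √(285.884931² + 30.5²) = √(81730.1940 + 930.25) = √82660.4440 = 287.507294
L = 7.25 × 287.507294 = 2084.427881
V = π·1.75² × L = 9.621128 × 2084.427881 = 20054.546409

L=2084.428 V=20054.546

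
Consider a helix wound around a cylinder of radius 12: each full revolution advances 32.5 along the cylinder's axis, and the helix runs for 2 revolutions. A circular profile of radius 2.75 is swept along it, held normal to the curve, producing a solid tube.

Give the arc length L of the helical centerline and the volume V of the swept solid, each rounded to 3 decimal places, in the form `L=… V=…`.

L=164.209 V=3901.324

2πR = 2π·12 = 75.398224
per-turn = √(75.398224² + 32.5²) = √(5684.8921 + 1056.25) = √6741.1421 = 82.104459
L = 2 × 82.104459 = 164.208917
V = π·2.75² × L = 23.758294 × 164.208917 = 3901.323809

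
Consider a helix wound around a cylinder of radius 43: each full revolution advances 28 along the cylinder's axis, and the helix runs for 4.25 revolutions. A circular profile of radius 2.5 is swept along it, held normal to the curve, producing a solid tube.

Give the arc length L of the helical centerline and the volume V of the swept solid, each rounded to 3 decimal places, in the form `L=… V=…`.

2πR = 2π·43 = 270.176968
per-turn = √(270.176968² + 28²) = √(72995.5942 + 784) = √73779.5942 = 271.623994
L = 4.25 × 271.623994 = 1154.401975
V = π·2.5² × L = 19.634954 × 1154.401975 = 22666.629770

L=1154.402 V=22666.630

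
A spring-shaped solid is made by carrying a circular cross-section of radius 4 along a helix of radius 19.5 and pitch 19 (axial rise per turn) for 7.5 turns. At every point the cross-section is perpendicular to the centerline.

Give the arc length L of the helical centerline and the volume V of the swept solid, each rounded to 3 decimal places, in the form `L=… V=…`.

L=929.899 V=46741.834

2πR = 2π·19.5 = 122.522113
per-turn = √(122.522113² + 19²) = √(15011.6683 + 361) = √15372.6683 = 123.986565
L = 7.5 × 123.986565 = 929.899237
V = π·4² × L = 50.265482 × 929.899237 = 46741.833800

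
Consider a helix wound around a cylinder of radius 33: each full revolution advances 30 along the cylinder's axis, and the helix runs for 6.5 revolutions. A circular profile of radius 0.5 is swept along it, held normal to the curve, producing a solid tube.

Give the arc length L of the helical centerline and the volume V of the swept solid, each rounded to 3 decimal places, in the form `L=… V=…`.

L=1361.777 V=1069.537

2πR = 2π·33 = 207.345115
per-turn = √(207.345115² + 30²) = √(42991.9968 + 900) = √43891.9968 = 209.504169
L = 6.5 × 209.504169 = 1361.777098
V = π·0.5² × L = 0.785398 × 1361.777098 = 1069.537231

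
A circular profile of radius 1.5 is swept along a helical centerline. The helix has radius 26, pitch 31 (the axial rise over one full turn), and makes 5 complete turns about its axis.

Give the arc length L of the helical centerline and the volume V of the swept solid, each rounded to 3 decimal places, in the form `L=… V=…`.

L=831.391 V=5876.754

2πR = 2π·26 = 163.362818
per-turn = √(163.362818² + 31²) = √(26687.4103 + 961) = √27648.4103 = 166.278111
L = 5 × 166.278111 = 831.390557
V = π·1.5² × L = 7.068583 × 831.390557 = 5876.753546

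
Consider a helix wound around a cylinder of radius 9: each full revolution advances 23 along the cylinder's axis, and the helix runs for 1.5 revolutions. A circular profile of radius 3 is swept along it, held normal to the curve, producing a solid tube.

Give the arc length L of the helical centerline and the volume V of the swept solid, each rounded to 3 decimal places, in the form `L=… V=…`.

L=91.571 V=2589.100

2πR = 2π·9 = 56.548668
per-turn = √(56.548668² + 23²) = √(3197.7518 + 529) = √3726.7518 = 61.047128
L = 1.5 × 61.047128 = 91.570692
V = π·3² × L = 28.274334 × 91.570692 = 2589.100316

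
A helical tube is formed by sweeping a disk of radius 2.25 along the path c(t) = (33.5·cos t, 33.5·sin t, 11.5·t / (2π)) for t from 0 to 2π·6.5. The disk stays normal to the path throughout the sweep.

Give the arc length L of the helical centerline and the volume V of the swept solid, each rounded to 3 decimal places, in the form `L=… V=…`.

2πR = 2π·33.5 = 210.486708
per-turn = √(210.486708² + 11.5²) = √(44304.6542 + 132.25) = √44436.9042 = 210.800627
L = 6.5 × 210.800627 = 1370.204073
V = π·2.25² × L = 15.904313 × 1370.204073 = 21792.154183

L=1370.204 V=21792.154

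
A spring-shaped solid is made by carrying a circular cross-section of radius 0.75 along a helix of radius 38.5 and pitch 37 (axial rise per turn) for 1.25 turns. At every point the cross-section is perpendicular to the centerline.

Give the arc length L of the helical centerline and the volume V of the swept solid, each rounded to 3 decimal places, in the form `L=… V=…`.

L=305.895 V=540.561

2πR = 2π·38.5 = 241.902634
per-turn = √(241.902634² + 37²) = √(58516.8845 + 1369) = √59885.8845 = 244.715926
L = 1.25 × 244.715926 = 305.894908
V = π·0.75² × L = 1.767146 × 305.894908 = 540.560922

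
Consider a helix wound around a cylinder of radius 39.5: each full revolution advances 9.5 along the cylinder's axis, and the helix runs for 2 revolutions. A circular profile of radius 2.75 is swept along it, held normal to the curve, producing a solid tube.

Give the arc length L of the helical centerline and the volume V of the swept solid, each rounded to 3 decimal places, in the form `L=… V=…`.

L=496.735 V=11801.580

2πR = 2π·39.5 = 248.185820
per-turn = √(248.185820² + 9.5²) = √(61596.2011 + 90.25) = √61686.4511 = 248.367572
L = 2 × 248.367572 = 496.735145
V = π·2.75² × L = 23.758294 × 496.735145 = 11801.579835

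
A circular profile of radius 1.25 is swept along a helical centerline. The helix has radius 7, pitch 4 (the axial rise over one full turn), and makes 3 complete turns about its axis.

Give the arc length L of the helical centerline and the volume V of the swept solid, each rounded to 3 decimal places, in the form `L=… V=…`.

L=132.491 V=650.366

2πR = 2π·7 = 43.982297
per-turn = √(43.982297² + 4²) = √(1934.4425 + 16) = √1950.4425 = 44.163814
L = 3 × 44.163814 = 132.491442
V = π·1.25² × L = 4.908739 × 132.491442 = 650.365844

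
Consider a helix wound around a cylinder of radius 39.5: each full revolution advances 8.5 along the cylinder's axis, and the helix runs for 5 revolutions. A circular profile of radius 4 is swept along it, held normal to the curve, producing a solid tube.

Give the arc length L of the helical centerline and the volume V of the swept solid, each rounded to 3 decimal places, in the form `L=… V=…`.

2πR = 2π·39.5 = 248.185820
per-turn = √(248.185820² + 8.5²) = √(61596.2011 + 72.25) = √61668.4511 = 248.331333
L = 5 × 248.331333 = 1241.656666
V = π·4² × L = 50.265482 × 1241.656666 = 62412.471372

L=1241.657 V=62412.471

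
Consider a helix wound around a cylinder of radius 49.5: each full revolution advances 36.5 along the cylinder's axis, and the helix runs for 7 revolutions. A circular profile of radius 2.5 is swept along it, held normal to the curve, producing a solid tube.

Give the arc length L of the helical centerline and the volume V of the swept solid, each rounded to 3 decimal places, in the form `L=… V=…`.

L=2192.065 V=43041.091

2πR = 2π·49.5 = 311.017673
per-turn = √(311.017673² + 36.5²) = √(96731.9927 + 1332.25) = √98064.2427 = 313.152108
L = 7 × 313.152108 = 2192.064756
V = π·2.5² × L = 19.634954 × 2192.064756 = 43041.090833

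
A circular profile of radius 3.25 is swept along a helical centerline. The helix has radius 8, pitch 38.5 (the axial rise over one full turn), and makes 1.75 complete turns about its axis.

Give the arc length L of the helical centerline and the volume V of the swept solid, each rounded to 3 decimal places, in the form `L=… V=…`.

2πR = 2π·8 = 50.265482
per-turn = √(50.265482² + 38.5²) = √(2526.6187 + 1482.25) = √4008.8687 = 63.315628
L = 1.75 × 63.315628 = 110.802349
V = π·3.25² × L = 33.183072 × 110.802349 = 3676.762359

L=110.802 V=3676.762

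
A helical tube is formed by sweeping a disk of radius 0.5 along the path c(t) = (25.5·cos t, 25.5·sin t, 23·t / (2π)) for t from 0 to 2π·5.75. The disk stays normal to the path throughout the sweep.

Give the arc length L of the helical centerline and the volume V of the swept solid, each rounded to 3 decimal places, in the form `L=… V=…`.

2πR = 2π·25.5 = 160.221225
per-turn = √(160.221225² + 23²) = √(25670.8410 + 529) = √26199.8410 = 161.863650
L = 5.75 × 161.863650 = 930.715985
V = π·0.5² × L = 0.785398 × 930.715985 = 730.982625

L=930.716 V=730.983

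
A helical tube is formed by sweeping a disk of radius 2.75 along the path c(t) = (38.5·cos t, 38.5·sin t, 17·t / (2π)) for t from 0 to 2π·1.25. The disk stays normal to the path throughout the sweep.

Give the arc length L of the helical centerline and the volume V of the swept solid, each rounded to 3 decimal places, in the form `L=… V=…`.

2πR = 2π·38.5 = 241.902634
per-turn = √(241.902634² + 17²) = √(58516.8845 + 289) = √58805.8845 = 242.499246
L = 1.25 × 242.499246 = 303.124058
V = π·2.75² × L = 23.758294 × 303.124058 = 7201.710622

L=303.124 V=7201.711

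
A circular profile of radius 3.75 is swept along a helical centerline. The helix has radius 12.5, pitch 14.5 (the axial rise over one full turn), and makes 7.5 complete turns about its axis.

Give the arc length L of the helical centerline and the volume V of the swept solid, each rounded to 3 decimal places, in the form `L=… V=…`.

2πR = 2π·12.5 = 78.539816
per-turn = √(78.539816² + 14.5²) = √(6168.5028 + 210.25) = √6378.7528 = 79.867094
L = 7.5 × 79.867094 = 599.003207
V = π·3.75² × L = 44.178647 × 599.003207 = 26463.151057

L=599.003 V=26463.151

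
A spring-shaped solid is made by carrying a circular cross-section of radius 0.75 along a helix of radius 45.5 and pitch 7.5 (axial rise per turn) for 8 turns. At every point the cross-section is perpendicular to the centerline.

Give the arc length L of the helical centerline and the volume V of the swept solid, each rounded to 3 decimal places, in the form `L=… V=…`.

2πR = 2π·45.5 = 285.884931
per-turn = √(285.884931² + 7.5²) = √(81730.1940 + 56.25) = √81786.4440 = 285.983293
L = 8 × 285.983293 = 2287.866346
V = π·0.75² × L = 1.767146 × 2287.866346 = 4042.993560

L=2287.866 V=4042.994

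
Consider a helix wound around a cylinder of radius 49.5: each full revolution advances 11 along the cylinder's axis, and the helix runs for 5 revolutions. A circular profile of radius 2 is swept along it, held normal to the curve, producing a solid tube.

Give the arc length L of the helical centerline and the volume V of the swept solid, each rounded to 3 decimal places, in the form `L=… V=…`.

2πR = 2π·49.5 = 311.017673
per-turn = √(311.017673² + 11²) = √(96731.9927 + 121) = √96852.9927 = 311.212135
L = 5 × 311.212135 = 1556.060673
V = π·2² × L = 12.566371 × 1556.060673 = 19554.035117

L=1556.061 V=19554.035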